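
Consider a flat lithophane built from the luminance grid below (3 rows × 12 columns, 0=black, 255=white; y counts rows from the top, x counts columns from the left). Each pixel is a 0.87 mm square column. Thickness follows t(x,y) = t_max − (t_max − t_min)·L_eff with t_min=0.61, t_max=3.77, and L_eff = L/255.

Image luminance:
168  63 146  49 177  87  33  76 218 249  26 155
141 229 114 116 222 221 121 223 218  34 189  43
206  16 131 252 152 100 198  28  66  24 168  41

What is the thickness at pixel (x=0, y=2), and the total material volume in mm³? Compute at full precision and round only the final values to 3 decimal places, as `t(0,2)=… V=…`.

t(0,2)=1.217 V=58.642

span = t_max - t_min = 3.77 - 0.61 = 3.160
L(0,2) = 206, L_eff = 206/255 = 0.807843
t(0,2) = 3.77 - 3.160·0.807843 = 1.217
Σt over all 3·12 pixels = 98783/1275 ≈ 77.4768627
V = pitch²·Σt = 0.87²·98783/1275 = 58.642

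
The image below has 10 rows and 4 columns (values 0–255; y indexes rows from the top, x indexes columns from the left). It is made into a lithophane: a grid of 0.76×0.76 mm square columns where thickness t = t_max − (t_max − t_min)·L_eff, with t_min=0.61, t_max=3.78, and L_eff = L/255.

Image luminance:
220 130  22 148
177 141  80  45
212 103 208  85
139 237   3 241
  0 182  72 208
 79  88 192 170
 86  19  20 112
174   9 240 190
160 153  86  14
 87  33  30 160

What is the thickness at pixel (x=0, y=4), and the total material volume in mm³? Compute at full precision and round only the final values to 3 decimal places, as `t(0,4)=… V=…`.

span = t_max - t_min = 3.78 - 0.61 = 3.170
L(0,4) = 0, L_eff = 0/255 = 0.000000
t(0,4) = 3.78 - 3.170·0.000000 = 3.780
Σt over all 10·4 pixels = 156551/1700 ≈ 92.0888235
V = pitch²·Σt = 0.76²·156551/1700 = 53.191

t(0,4)=3.780 V=53.191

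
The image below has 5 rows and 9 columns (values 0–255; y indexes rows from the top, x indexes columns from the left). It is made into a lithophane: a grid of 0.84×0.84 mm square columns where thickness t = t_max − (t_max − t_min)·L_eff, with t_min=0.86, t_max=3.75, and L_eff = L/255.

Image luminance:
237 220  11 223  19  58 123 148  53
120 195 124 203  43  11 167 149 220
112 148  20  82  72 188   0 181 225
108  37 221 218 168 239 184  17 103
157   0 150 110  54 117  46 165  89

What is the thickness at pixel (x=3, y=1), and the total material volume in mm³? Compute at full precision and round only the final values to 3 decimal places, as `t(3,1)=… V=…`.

span = t_max - t_min = 3.75 - 0.86 = 2.890
L(3,1) = 203, L_eff = 203/255 = 0.796078
t(3,1) = 3.75 - 2.890·0.796078 = 1.449
Σt over all 5·9 pixels = 106.02
V = pitch²·Σt = 0.84²·106.02 = 74.808

t(3,1)=1.449 V=74.808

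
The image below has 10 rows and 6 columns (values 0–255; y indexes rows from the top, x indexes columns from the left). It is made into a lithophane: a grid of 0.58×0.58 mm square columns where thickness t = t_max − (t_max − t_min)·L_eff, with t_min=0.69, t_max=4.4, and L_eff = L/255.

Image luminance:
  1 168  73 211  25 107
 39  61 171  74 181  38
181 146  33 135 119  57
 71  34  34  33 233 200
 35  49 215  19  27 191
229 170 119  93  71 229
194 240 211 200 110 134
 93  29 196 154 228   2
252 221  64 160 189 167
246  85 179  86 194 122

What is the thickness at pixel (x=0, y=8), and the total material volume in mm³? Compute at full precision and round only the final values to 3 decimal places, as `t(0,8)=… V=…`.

span = t_max - t_min = 4.4 - 0.69 = 3.710
L(0,8) = 252, L_eff = 252/255 = 0.988235
t(0,8) = 4.4 - 3.710·0.988235 = 0.734
Σt over all 10·6 pixels = 975503/6375 ≈ 153.0200784
V = pitch²·Σt = 0.58²·975503/6375 = 51.476

t(0,8)=0.734 V=51.476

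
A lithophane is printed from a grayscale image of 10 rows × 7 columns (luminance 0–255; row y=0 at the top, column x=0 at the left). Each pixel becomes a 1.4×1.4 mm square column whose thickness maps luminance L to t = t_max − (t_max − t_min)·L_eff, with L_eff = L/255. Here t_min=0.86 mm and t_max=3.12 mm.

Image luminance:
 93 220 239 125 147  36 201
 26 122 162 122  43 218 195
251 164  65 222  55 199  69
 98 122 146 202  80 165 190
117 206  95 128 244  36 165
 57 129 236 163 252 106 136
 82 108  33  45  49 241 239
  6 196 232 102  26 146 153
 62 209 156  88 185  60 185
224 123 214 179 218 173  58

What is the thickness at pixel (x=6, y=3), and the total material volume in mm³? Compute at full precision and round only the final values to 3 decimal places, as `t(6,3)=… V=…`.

t(6,3)=1.436 V=257.151

span = t_max - t_min = 3.12 - 0.86 = 2.260
L(6,3) = 190, L_eff = 190/255 = 0.745098
t(6,3) = 3.12 - 2.260·0.745098 = 1.436
Σt over all 10·7 pixels = 1672793/12750 ≈ 131.1994510
V = pitch²·Σt = 1.4²·1672793/12750 = 257.151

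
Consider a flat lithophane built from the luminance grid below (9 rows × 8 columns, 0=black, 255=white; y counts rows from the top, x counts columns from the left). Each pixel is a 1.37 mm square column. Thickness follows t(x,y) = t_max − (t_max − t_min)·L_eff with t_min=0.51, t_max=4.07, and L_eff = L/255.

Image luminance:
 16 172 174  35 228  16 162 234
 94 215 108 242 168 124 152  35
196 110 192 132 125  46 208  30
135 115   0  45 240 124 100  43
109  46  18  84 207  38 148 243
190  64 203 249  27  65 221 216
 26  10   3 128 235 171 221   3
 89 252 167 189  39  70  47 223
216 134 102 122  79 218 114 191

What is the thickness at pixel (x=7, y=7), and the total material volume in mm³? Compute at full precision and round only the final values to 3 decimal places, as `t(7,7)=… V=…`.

span = t_max - t_min = 4.07 - 0.51 = 3.560
L(7,7) = 223, L_eff = 223/255 = 0.874510
t(7,7) = 4.07 - 3.560·0.874510 = 0.957
Σt over all 9·8 pixels = 1049953/6375 ≈ 164.6985098
V = pitch²·Σt = 1.37²·1049953/6375 = 309.123

t(7,7)=0.957 V=309.123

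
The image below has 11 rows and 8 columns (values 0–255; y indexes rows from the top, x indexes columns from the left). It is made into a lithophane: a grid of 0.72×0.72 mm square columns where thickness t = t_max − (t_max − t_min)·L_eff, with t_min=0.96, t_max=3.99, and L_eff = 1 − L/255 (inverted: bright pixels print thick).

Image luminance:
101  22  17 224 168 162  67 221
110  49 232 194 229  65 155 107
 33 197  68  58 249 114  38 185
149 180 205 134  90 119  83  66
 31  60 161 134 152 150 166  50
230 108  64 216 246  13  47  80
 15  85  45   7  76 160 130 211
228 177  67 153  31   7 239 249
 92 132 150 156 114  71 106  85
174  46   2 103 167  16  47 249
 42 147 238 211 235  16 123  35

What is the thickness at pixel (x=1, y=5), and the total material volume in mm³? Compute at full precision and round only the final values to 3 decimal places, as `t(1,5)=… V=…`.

span = t_max - t_min = 3.99 - 0.96 = 3.030
L(1,5) = 108, L_eff = 1 - 108/255 = 0.576471 (inverted)
t(1,5) = 3.99 - 3.030·0.576471 = 2.243
Σt over all 11·8 pixels = 448079/2125 ≈ 210.8607059
V = pitch²·Σt = 0.72²·448079/2125 = 109.310

t(1,5)=2.243 V=109.310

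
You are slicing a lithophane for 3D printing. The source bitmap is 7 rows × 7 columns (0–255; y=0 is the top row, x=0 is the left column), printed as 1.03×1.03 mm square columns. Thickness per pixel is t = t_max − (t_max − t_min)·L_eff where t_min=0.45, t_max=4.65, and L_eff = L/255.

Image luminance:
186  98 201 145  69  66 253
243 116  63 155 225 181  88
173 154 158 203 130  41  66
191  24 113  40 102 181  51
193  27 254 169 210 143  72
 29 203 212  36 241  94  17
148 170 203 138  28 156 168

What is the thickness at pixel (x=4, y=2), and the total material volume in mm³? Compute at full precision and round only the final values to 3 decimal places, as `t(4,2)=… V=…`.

span = t_max - t_min = 4.65 - 0.45 = 4.200
L(4,2) = 130, L_eff = 130/255 = 0.509804
t(4,2) = 4.65 - 4.200·0.509804 = 2.509
Σt over all 7·7 pixels = 201789/1700 ≈ 118.6994118
V = pitch²·Σt = 1.03²·201789/1700 = 125.928

t(4,2)=2.509 V=125.928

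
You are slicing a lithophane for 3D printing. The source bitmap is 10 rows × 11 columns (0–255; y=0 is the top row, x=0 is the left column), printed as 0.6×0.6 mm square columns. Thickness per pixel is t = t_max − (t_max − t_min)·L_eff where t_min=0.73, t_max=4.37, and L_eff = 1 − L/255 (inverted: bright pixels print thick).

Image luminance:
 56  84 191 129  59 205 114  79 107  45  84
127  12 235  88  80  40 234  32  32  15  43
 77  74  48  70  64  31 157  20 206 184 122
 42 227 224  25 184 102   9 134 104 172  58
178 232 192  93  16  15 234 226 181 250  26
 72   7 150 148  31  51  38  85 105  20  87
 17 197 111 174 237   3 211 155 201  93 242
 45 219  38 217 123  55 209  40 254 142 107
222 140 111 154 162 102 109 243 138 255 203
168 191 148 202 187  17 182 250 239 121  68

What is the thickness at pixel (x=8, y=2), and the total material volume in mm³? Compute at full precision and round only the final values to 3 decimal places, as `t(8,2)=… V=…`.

span = t_max - t_min = 4.37 - 0.73 = 3.640
L(8,2) = 206, L_eff = 1 - 206/255 = 0.192157 (inverted)
t(8,2) = 4.37 - 3.640·0.192157 = 3.671
Σt over all 10·11 pixels = 3492473/12750 ≈ 273.9194510
V = pitch²·Σt = 0.6²·3492473/12750 = 98.611

t(8,2)=3.671 V=98.611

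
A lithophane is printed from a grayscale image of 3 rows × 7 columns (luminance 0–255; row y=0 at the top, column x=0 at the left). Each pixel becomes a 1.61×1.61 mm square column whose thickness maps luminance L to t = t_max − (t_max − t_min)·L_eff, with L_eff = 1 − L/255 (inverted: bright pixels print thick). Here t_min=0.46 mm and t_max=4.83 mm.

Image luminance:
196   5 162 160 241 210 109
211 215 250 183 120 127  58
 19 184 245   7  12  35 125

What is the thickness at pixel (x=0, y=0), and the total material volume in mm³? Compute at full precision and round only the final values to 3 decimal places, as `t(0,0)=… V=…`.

t(0,0)=3.819 V=152.707

span = t_max - t_min = 4.83 - 0.46 = 4.370
L(0,0) = 196, L_eff = 1 - 196/255 = 0.231373 (inverted)
t(0,0) = 4.83 - 4.370·0.231373 = 3.819
Σt over all 3·7 pixels = 125189/2125 ≈ 58.9124706
V = pitch²·Σt = 1.61²·125189/2125 = 152.707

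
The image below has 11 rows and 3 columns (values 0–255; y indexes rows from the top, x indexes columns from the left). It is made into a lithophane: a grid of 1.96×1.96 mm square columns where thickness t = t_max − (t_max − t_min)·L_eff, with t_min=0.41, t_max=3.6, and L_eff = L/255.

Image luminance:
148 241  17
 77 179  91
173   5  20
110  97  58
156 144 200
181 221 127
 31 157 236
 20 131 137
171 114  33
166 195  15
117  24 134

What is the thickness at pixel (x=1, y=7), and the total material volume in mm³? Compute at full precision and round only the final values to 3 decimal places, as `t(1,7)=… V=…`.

span = t_max - t_min = 3.6 - 0.41 = 3.190
L(1,7) = 131, L_eff = 131/255 = 0.513725
t(1,7) = 3.6 - 3.190·0.513725 = 1.961
Σt over all 11·3 pixels = 888503/12750 ≈ 69.6865098
V = pitch²·Σt = 1.96²·888503/12750 = 267.708

t(1,7)=1.961 V=267.708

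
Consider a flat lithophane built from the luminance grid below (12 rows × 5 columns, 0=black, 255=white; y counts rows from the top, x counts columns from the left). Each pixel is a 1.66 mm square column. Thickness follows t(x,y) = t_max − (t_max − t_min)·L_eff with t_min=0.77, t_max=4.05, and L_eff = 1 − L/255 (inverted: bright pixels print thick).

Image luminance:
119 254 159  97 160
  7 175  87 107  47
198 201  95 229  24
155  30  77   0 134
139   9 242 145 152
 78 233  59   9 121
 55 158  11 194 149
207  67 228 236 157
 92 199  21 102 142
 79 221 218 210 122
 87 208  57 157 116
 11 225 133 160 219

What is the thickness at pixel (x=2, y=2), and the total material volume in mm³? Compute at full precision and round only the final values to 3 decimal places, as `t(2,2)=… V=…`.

t(2,2)=1.992 V=403.174

span = t_max - t_min = 4.05 - 0.77 = 3.280
L(2,2) = 95, L_eff = 1 - 95/255 = 0.627451 (inverted)
t(2,2) = 4.05 - 3.280·0.627451 = 1.992
Σt over all 12·5 pixels = 932731/6375 ≈ 146.3107451
V = pitch²·Σt = 1.66²·932731/6375 = 403.174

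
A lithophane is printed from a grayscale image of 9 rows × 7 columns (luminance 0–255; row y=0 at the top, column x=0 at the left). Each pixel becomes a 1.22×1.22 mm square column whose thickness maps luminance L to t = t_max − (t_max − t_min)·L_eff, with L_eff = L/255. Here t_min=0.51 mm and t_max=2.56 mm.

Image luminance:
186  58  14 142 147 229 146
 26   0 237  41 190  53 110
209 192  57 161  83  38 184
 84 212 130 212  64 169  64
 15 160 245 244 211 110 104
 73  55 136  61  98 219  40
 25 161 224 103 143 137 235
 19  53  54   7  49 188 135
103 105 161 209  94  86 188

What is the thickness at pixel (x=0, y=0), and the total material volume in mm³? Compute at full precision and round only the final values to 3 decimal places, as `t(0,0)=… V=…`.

t(0,0)=1.065 V=148.058

span = t_max - t_min = 2.56 - 0.51 = 2.050
L(0,0) = 186, L_eff = 186/255 = 0.729412
t(0,0) = 2.56 - 2.050·0.729412 = 1.065
Σt over all 9·7 pixels = 25366/255 ≈ 99.4745098
V = pitch²·Σt = 1.22²·25366/255 = 148.058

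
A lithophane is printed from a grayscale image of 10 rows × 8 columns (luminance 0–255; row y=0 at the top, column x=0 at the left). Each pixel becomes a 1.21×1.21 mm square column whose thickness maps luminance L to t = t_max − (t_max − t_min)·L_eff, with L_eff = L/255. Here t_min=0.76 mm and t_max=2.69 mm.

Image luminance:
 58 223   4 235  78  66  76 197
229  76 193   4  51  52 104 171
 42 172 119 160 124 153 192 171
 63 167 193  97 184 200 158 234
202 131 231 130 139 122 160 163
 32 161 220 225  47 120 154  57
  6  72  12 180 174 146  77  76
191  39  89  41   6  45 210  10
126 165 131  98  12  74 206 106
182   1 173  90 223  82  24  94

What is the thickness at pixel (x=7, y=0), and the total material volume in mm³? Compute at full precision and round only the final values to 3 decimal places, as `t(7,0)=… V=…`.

t(7,0)=1.199 V=207.575

span = t_max - t_min = 2.69 - 0.76 = 1.930
L(7,0) = 197, L_eff = 197/255 = 0.772549
t(7,0) = 2.69 - 1.930·0.772549 = 1.199
Σt over all 10·8 pixels = 3615307/25500 ≈ 141.7767451
V = pitch²·Σt = 1.21²·3615307/25500 = 207.575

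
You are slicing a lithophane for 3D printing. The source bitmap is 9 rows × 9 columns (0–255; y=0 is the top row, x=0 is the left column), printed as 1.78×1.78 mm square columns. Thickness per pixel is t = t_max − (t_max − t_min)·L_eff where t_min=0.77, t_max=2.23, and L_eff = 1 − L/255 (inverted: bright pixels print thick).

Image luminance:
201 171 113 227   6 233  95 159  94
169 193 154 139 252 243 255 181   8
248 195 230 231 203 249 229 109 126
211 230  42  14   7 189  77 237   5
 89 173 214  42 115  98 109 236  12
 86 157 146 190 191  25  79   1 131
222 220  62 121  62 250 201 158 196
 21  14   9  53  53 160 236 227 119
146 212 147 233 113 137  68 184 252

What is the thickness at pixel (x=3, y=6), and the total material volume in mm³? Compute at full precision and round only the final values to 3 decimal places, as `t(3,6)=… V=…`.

span = t_max - t_min = 2.23 - 0.77 = 1.460
L(3,6) = 121, L_eff = 1 - 121/255 = 0.525490 (inverted)
t(3,6) = 2.23 - 1.460·0.525490 = 1.463
Σt over all 9·9 pixels = 659581/5100 ≈ 129.3296078
V = pitch²·Σt = 1.78²·659581/5100 = 409.768

t(3,6)=1.463 V=409.768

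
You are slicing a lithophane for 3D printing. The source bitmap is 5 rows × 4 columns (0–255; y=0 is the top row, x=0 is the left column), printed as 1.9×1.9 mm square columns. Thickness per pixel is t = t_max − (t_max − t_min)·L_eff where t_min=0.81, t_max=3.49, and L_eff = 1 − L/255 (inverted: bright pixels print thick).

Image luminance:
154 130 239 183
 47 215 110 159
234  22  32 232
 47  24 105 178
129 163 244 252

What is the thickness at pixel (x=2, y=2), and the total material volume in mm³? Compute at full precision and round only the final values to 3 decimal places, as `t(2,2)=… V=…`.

span = t_max - t_min = 3.49 - 0.81 = 2.680
L(2,2) = 32, L_eff = 1 - 32/255 = 0.874510 (inverted)
t(2,2) = 3.49 - 2.680·0.874510 = 1.146
Σt over all 5·4 pixels = 297508/6375 ≈ 46.6679216
V = pitch²·Σt = 1.9²·297508/6375 = 168.471

t(2,2)=1.146 V=168.471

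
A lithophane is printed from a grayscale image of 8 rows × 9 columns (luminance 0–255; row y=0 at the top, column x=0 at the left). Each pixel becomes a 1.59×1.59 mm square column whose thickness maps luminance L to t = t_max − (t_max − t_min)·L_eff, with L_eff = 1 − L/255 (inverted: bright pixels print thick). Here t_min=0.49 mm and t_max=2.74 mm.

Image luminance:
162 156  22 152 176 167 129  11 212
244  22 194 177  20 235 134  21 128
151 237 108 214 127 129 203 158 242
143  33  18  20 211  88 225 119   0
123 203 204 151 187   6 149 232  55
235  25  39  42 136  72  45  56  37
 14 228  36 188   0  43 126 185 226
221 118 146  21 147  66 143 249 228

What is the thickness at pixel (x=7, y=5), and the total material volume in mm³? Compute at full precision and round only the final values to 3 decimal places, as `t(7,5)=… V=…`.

t(7,5)=0.984 V=293.744

span = t_max - t_min = 2.74 - 0.49 = 2.250
L(7,5) = 56, L_eff = 1 - 56/255 = 0.780392 (inverted)
t(7,5) = 2.74 - 2.250·0.780392 = 0.984
Σt over all 8·9 pixels = 98763/850 ≈ 116.1917647
V = pitch²·Σt = 1.59²·98763/850 = 293.744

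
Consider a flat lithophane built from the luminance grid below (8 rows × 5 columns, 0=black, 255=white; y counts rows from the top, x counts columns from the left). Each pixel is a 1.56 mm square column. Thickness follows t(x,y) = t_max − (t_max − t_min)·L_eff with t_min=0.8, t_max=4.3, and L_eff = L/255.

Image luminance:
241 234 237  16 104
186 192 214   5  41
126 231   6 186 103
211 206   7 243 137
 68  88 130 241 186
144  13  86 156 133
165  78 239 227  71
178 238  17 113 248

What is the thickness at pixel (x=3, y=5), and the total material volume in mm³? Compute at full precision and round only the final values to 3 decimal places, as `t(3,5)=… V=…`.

t(3,5)=2.159 V=226.683

span = t_max - t_min = 4.3 - 0.8 = 3.500
L(3,5) = 156, L_eff = 156/255 = 0.611765
t(3,5) = 4.3 - 3.500·0.611765 = 2.159
Σt over all 8·5 pixels = 3167/34 ≈ 93.1470588
V = pitch²·Σt = 1.56²·3167/34 = 226.683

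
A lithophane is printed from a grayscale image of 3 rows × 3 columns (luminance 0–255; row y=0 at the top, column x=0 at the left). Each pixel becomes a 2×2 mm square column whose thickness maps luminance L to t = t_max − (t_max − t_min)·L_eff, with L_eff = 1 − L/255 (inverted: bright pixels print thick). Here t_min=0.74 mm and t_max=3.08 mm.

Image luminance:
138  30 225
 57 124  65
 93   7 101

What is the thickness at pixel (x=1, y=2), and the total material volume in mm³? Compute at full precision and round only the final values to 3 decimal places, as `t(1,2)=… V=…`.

t(1,2)=0.804 V=57.473

span = t_max - t_min = 3.08 - 0.74 = 2.340
L(1,2) = 7, L_eff = 1 - 7/255 = 0.972549 (inverted)
t(1,2) = 3.08 - 2.340·0.972549 = 0.804
Σt over all 3·3 pixels = 12213/850 ≈ 14.3682353
V = pitch²·Σt = 2²·12213/850 = 57.473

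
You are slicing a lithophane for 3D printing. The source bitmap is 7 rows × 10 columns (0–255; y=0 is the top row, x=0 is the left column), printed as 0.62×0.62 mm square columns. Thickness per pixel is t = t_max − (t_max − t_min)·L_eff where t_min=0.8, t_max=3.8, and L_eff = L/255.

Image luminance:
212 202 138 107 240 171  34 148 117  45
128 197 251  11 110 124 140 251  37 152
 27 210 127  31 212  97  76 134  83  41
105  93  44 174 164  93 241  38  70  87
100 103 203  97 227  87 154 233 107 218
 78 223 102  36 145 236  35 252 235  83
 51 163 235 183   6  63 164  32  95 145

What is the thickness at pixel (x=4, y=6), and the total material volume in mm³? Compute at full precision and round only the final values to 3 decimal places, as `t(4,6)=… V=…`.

span = t_max - t_min = 3.8 - 0.8 = 3.000
L(4,6) = 6, L_eff = 6/255 = 0.023529
t(4,6) = 3.8 - 3.000·0.023529 = 3.729
Σt over all 7·10 pixels = 13557/85 ≈ 159.4941176
V = pitch²·Σt = 0.62²·13557/85 = 61.310

t(4,6)=3.729 V=61.310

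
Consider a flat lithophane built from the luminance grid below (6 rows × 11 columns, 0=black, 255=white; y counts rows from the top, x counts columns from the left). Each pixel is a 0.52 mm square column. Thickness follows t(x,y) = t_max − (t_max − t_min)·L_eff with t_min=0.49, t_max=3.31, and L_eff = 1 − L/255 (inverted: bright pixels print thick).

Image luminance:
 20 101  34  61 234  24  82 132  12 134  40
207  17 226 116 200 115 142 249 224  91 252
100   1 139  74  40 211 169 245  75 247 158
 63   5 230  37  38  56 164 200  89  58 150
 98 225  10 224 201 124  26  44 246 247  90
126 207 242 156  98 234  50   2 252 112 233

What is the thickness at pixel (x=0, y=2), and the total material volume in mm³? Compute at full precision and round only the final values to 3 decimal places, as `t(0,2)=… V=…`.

t(0,2)=1.596 V=34.189

span = t_max - t_min = 3.31 - 0.49 = 2.820
L(0,2) = 100, L_eff = 1 - 100/255 = 0.607843 (inverted)
t(0,2) = 3.31 - 2.820·0.607843 = 1.596
Σt over all 6·11 pixels = 268684/2125 ≈ 126.4395294
V = pitch²·Σt = 0.52²·268684/2125 = 34.189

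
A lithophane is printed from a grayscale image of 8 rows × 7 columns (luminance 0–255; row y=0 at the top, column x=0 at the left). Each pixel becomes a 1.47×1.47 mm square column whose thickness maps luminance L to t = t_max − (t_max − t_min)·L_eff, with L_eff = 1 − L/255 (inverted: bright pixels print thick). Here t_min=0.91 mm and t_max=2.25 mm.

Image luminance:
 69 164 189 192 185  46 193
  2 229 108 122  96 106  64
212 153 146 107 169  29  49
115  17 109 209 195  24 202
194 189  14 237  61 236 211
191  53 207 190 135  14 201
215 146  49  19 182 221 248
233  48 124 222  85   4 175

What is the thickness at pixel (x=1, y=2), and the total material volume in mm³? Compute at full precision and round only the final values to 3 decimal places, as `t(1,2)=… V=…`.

span = t_max - t_min = 2.25 - 0.91 = 1.340
L(1,2) = 153, L_eff = 1 - 153/255 = 0.400000 (inverted)
t(1,2) = 2.25 - 1.340·0.400000 = 1.714
Σt over all 8·7 pixels = 15457/170 ≈ 90.9235294
V = pitch²·Σt = 1.47²·15457/170 = 196.477

t(1,2)=1.714 V=196.477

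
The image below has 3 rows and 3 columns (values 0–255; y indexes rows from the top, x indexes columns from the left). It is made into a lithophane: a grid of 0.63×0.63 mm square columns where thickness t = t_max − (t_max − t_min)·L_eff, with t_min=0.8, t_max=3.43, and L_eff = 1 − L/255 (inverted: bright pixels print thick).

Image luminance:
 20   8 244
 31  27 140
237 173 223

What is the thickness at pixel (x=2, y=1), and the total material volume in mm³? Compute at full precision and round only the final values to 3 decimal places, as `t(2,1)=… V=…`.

t(2,1)=2.244 V=7.373

span = t_max - t_min = 3.43 - 0.8 = 2.630
L(2,1) = 140, L_eff = 1 - 140/255 = 0.450980 (inverted)
t(2,1) = 3.43 - 2.630·0.450980 = 2.244
Σt over all 3·3 pixels = 473689/25500 ≈ 18.5760392
V = pitch²·Σt = 0.63²·473689/25500 = 7.373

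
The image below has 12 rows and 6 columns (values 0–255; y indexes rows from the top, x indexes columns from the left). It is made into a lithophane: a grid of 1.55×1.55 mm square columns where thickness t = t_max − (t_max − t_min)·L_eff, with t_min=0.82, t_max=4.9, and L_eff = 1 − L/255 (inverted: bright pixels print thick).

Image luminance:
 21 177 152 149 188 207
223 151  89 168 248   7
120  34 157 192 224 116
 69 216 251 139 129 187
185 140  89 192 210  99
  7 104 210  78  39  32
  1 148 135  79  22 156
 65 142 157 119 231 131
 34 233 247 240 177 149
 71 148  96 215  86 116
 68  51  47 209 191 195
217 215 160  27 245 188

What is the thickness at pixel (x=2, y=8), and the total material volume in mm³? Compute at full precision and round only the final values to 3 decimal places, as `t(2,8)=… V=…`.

span = t_max - t_min = 4.9 - 0.82 = 4.080
L(2,8) = 247, L_eff = 1 - 247/255 = 0.031373 (inverted)
t(2,8) = 4.9 - 4.080·0.031373 = 4.772
Σt over all 12·6 pixels = 219.2
V = pitch²·Σt = 1.55²·219.2 = 526.628

t(2,8)=4.772 V=526.628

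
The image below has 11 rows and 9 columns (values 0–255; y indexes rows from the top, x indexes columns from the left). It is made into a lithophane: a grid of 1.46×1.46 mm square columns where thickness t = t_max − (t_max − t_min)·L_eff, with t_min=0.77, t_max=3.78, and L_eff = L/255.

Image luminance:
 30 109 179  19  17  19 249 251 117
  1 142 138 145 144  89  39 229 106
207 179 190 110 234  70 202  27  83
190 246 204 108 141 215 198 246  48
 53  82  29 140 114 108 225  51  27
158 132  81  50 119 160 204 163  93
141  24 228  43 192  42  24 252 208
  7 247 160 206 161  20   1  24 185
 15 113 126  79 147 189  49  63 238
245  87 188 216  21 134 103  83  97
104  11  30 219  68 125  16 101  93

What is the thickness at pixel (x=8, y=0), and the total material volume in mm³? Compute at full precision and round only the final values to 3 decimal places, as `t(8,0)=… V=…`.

span = t_max - t_min = 3.78 - 0.77 = 3.010
L(8,0) = 117, L_eff = 117/255 = 0.458824
t(8,0) = 3.78 - 3.010·0.458824 = 2.399
Σt over all 11·9 pixels = 236803/1020 ≈ 232.1598039
V = pitch²·Σt = 1.46²·236803/1020 = 494.872

t(8,0)=2.399 V=494.872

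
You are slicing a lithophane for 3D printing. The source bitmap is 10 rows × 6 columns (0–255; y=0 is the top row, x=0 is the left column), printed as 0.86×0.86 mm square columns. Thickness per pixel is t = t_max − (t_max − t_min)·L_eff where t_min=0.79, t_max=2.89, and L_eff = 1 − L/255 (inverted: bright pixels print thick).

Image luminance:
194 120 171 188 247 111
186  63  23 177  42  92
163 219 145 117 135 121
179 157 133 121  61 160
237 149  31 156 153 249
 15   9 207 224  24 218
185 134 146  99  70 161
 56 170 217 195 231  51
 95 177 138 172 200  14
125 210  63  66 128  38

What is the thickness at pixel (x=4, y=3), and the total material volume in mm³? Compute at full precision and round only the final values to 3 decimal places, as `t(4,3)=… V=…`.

t(4,3)=1.292 V=84.624

span = t_max - t_min = 2.89 - 0.79 = 2.100
L(4,3) = 61, L_eff = 1 - 61/255 = 0.760784 (inverted)
t(4,3) = 2.89 - 2.100·0.760784 = 1.292
Σt over all 10·6 pixels = 48628/425 ≈ 114.4188235
V = pitch²·Σt = 0.86²·48628/425 = 84.624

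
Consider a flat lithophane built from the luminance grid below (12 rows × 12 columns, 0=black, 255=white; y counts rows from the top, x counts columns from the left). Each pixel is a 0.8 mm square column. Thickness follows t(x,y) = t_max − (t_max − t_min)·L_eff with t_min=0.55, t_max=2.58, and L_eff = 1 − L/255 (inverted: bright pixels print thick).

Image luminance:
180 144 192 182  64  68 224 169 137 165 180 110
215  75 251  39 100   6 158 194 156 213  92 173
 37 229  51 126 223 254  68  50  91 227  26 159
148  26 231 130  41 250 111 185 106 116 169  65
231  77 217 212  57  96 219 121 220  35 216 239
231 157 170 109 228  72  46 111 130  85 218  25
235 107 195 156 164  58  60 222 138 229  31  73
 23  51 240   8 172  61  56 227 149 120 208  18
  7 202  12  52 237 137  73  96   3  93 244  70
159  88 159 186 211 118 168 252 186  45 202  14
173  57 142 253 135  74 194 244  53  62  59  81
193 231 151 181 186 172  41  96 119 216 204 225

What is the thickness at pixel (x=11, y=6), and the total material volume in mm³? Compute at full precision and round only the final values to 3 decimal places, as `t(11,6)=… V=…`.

t(11,6)=1.131 V=150.981

span = t_max - t_min = 2.58 - 0.55 = 2.030
L(11,6) = 73, L_eff = 1 - 73/255 = 0.713725 (inverted)
t(11,6) = 2.58 - 2.030·0.713725 = 1.131
Σt over all 12·12 pixels = 1203131/5100 ≈ 235.9080392
V = pitch²·Σt = 0.8²·1203131/5100 = 150.981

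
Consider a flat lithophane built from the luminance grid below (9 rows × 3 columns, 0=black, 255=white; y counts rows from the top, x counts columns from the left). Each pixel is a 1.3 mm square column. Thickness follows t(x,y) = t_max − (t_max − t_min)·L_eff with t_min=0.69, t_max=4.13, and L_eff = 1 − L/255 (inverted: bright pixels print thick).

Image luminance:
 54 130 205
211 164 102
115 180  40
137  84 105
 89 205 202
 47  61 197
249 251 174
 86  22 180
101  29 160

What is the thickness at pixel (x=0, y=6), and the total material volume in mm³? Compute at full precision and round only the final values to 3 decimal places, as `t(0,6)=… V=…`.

span = t_max - t_min = 4.13 - 0.69 = 3.440
L(0,6) = 249, L_eff = 1 - 249/255 = 0.023529 (inverted)
t(0,6) = 4.13 - 3.440·0.023529 = 4.049
Σt over all 9·3 pixels = 341317/5100 ≈ 66.9249020
V = pitch²·Σt = 1.3²·341317/5100 = 113.103

t(0,6)=4.049 V=113.103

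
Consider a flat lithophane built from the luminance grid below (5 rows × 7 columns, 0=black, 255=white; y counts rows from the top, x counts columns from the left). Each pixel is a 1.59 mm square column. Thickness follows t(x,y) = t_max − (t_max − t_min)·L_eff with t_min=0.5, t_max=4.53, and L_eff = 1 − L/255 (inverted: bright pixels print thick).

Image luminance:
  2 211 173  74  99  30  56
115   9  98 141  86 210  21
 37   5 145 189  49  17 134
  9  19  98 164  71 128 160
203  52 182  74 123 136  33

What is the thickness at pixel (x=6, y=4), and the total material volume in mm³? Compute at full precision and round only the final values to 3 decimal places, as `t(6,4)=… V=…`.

span = t_max - t_min = 4.53 - 0.5 = 4.030
L(6,4) = 33, L_eff = 1 - 33/255 = 0.870588 (inverted)
t(6,4) = 4.53 - 4.030·0.870588 = 1.022
Σt over all 5·7 pixels = 1797509/25500 ≈ 70.4905490
V = pitch²·Σt = 1.59²·1797509/25500 = 178.207

t(6,4)=1.022 V=178.207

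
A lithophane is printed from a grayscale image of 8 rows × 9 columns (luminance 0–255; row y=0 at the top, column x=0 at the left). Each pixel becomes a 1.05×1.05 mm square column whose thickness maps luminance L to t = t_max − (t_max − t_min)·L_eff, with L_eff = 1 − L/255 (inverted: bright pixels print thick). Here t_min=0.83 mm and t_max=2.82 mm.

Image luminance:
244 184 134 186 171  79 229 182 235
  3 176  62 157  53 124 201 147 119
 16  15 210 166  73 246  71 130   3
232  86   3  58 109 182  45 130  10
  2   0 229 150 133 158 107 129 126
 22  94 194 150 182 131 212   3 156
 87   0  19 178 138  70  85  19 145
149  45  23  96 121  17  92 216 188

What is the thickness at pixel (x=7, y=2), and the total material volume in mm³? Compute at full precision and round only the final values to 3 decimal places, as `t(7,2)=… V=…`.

t(7,2)=1.845 V=137.615

span = t_max - t_min = 2.82 - 0.83 = 1.990
L(7,2) = 130, L_eff = 1 - 130/255 = 0.490196 (inverted)
t(7,2) = 2.82 - 1.990·0.490196 = 1.845
Σt over all 8·9 pixels = 1060981/8500 ≈ 124.8212941
V = pitch²·Σt = 1.05²·1060981/8500 = 137.615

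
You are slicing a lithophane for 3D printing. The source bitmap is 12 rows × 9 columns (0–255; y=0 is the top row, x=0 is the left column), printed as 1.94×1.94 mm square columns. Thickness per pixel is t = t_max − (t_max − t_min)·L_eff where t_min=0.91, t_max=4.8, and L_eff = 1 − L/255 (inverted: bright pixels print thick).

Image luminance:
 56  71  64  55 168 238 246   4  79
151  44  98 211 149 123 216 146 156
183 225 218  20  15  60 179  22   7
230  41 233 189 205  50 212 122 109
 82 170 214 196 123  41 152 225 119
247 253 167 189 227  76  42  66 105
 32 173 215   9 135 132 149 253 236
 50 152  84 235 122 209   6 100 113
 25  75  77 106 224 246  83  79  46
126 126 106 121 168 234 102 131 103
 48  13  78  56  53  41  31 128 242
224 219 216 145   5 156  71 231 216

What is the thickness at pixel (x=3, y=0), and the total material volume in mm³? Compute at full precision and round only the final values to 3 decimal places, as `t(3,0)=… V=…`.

t(3,0)=1.749 V=1176.257

span = t_max - t_min = 4.8 - 0.91 = 3.890
L(3,0) = 55, L_eff = 1 - 55/255 = 0.784314 (inverted)
t(3,0) = 4.8 - 3.890·0.784314 = 1.749
Σt over all 12·9 pixels = 1593929/5100 ≈ 312.5350980
V = pitch²·Σt = 1.94²·1593929/5100 = 1176.257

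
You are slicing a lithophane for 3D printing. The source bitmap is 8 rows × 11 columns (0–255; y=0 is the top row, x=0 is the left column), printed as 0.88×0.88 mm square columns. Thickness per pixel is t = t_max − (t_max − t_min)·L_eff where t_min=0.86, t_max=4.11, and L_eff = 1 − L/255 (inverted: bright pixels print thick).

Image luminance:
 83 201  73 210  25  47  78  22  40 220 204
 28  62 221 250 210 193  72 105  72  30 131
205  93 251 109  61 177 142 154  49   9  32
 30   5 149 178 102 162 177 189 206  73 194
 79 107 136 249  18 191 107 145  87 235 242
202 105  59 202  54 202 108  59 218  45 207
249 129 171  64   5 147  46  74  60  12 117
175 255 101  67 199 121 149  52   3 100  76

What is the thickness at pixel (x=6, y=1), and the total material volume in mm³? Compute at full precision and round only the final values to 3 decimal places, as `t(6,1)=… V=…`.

span = t_max - t_min = 4.11 - 0.86 = 3.250
L(6,1) = 72, L_eff = 1 - 72/255 = 0.717647 (inverted)
t(6,1) = 4.11 - 3.250·0.717647 = 1.778
Σt over all 8·11 pixels = 1084913/5100 ≈ 212.7280392
V = pitch²·Σt = 0.88²·1084913/5100 = 164.737

t(6,1)=1.778 V=164.737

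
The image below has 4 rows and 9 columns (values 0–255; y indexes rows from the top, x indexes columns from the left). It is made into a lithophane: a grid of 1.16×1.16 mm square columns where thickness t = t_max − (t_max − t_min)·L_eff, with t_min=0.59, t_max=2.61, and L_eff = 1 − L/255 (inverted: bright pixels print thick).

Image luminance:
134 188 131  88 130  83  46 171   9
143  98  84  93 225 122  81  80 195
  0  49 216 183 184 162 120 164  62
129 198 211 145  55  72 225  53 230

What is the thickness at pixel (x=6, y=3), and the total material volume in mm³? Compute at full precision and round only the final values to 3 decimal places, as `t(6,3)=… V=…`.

span = t_max - t_min = 2.61 - 0.59 = 2.020
L(6,3) = 225, L_eff = 1 - 225/255 = 0.117647 (inverted)
t(6,3) = 2.61 - 2.020·0.117647 = 2.372
Σt over all 4·9 pixels = 731269/12750 ≈ 57.3544314
V = pitch²·Σt = 1.16²·731269/12750 = 77.176

t(6,3)=2.372 V=77.176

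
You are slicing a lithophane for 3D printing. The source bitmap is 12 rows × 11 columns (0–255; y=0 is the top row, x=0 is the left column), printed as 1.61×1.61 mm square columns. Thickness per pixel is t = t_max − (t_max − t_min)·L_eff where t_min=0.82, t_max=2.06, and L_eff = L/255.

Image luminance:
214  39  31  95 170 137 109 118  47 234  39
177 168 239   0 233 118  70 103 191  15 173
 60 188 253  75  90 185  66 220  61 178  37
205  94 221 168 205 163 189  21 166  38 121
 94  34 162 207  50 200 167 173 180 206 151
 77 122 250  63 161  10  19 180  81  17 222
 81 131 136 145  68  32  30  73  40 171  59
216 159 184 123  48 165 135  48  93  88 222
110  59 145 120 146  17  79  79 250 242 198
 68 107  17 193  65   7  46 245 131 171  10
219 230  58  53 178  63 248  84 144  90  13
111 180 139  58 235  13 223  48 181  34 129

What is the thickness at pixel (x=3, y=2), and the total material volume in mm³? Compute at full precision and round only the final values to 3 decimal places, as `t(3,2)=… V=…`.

t(3,2)=1.695 V=500.231

span = t_max - t_min = 2.06 - 0.82 = 1.240
L(3,2) = 75, L_eff = 75/255 = 0.294118
t(3,2) = 2.06 - 1.240·0.294118 = 1.695
Σt over all 12·11 pixels = 410089/2125 ≈ 192.9830588
V = pitch²·Σt = 1.61²·410089/2125 = 500.231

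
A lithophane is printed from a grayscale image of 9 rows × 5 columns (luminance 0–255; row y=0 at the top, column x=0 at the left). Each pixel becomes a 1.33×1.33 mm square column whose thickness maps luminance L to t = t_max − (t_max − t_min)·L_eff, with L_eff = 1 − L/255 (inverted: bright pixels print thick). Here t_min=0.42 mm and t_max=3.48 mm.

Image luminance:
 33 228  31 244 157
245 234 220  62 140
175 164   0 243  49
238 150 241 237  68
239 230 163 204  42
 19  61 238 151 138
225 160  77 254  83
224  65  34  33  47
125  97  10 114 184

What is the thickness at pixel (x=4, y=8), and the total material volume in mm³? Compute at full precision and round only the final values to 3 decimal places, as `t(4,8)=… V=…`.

t(4,8)=2.628 V=168.774

span = t_max - t_min = 3.48 - 0.42 = 3.060
L(4,8) = 184, L_eff = 1 - 184/255 = 0.278431 (inverted)
t(4,8) = 3.48 - 3.060·0.278431 = 2.628
Σt over all 9·5 pixels = 95.412
V = pitch²·Σt = 1.33²·95.412 = 168.774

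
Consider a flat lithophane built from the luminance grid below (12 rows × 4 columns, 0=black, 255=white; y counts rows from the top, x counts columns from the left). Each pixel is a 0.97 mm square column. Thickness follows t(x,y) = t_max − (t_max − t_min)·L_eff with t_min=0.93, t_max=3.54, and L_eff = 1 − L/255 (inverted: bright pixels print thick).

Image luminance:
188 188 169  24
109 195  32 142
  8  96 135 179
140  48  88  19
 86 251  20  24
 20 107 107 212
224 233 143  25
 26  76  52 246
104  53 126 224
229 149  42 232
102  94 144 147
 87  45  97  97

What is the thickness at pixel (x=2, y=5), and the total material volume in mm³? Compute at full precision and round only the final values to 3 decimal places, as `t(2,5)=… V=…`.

span = t_max - t_min = 3.54 - 0.93 = 2.610
L(2,5) = 107, L_eff = 1 - 107/255 = 0.580392 (inverted)
t(2,5) = 3.54 - 2.610·0.580392 = 2.025
Σt over all 12·4 pixels = 216312/2125 ≈ 101.7938824
V = pitch²·Σt = 0.97²·216312/2125 = 95.778

t(2,5)=2.025 V=95.778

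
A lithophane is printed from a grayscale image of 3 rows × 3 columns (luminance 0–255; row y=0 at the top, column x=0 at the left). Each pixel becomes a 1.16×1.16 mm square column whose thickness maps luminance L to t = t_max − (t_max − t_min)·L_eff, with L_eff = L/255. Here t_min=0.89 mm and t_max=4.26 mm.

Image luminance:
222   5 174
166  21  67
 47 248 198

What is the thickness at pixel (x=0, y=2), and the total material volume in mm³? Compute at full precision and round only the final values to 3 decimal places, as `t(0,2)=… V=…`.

span = t_max - t_min = 4.26 - 0.89 = 3.370
L(0,2) = 47, L_eff = 47/255 = 0.184314
t(0,2) = 4.26 - 3.370·0.184314 = 3.639
Σt over all 3·3 pixels = 295397/12750 ≈ 23.1683922
V = pitch²·Σt = 1.16²·295397/12750 = 31.175

t(0,2)=3.639 V=31.175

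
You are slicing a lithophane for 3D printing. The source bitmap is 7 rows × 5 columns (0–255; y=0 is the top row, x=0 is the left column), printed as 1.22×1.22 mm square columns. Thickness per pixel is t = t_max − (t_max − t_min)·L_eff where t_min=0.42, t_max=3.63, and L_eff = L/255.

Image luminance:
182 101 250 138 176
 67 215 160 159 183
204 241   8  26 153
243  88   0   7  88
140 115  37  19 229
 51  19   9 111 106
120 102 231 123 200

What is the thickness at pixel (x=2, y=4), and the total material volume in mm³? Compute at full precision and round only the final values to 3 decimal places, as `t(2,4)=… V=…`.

span = t_max - t_min = 3.63 - 0.42 = 3.210
L(2,4) = 37, L_eff = 37/255 = 0.145098
t(2,4) = 3.63 - 3.210·0.145098 = 3.164
Σt over all 7·5 pixels = 72.908
V = pitch²·Σt = 1.22²·72.908 = 108.516

t(2,4)=3.164 V=108.516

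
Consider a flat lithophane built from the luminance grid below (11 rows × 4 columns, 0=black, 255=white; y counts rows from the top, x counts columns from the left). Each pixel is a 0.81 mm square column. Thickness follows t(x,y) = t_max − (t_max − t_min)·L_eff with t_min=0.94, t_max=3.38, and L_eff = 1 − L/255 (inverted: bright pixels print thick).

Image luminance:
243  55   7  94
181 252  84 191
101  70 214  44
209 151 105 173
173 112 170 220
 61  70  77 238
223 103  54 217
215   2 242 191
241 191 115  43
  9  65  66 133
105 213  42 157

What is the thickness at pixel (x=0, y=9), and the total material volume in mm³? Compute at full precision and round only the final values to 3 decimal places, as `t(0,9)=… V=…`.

span = t_max - t_min = 3.38 - 0.94 = 2.440
L(0,9) = 9, L_eff = 1 - 9/255 = 0.964706 (inverted)
t(0,9) = 3.38 - 2.440·0.964706 = 1.026
Σt over all 11·4 pixels = 208304/2125 ≈ 98.0254118
V = pitch²·Σt = 0.81²·208304/2125 = 64.314

t(0,9)=1.026 V=64.314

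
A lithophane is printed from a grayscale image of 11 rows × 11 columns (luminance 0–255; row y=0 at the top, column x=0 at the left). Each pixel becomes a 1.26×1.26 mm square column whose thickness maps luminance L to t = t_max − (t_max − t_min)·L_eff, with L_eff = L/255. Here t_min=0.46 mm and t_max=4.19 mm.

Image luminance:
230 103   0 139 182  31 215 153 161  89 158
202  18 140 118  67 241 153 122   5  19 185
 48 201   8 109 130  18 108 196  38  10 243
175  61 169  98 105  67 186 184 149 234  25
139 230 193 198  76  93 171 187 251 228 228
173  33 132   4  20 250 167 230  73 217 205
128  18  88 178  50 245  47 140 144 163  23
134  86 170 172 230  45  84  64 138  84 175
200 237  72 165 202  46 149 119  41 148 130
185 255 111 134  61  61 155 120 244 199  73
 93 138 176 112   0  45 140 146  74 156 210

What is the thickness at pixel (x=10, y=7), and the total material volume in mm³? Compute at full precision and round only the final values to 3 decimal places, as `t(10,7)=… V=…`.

t(10,7)=1.630 V=438.121

span = t_max - t_min = 4.19 - 0.46 = 3.730
L(10,7) = 175, L_eff = 175/255 = 0.686275
t(10,7) = 4.19 - 3.730·0.686275 = 1.630
Σt over all 11·11 pixels = 7037083/25500 ≈ 275.9640392
V = pitch²·Σt = 1.26²·7037083/25500 = 438.121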